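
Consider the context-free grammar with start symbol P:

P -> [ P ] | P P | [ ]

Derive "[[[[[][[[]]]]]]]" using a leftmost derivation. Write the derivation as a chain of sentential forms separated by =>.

P => [P]   [P -> [ P ]]
[P] => [[P]]   [P -> [ P ]]
[[P]] => [[[P]]]   [P -> [ P ]]
[[[P]]] => [[[[P]]]]   [P -> [ P ]]
[[[[P]]]] => [[[[PP]]]]   [P -> P P]
[[[[PP]]]] => [[[[[]P]]]]   [P -> [ ]]
[[[[[]P]]]] => [[[[[][P]]]]]   [P -> [ P ]]
[[[[[][P]]]]] => [[[[[][[P]]]]]]   [P -> [ P ]]
[[[[[][[P]]]]]] => [[[[[][[[]]]]]]]   [P -> [ ]]

P=>[P]=>[[P]]=>[[[P]]]=>[[[[P]]]]=>[[[[PP]]]]=>[[[[[]P]]]]=>[[[[[][P]]]]]=>[[[[[][[P]]]]]]=>[[[[[][[[]]]]]]]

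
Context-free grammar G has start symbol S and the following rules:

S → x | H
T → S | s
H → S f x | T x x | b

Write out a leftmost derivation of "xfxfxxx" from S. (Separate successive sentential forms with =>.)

S=>H=>Txx=>Sxx=>Hxx=>Sfxxx=>Hfxxx=>Sfxfxxx=>xfxfxxx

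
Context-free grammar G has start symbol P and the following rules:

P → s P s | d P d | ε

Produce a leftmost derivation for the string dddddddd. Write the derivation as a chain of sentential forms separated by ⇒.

P⇒dPd⇒ddPdd⇒dddPddd⇒ddddPdddd⇒dddddddd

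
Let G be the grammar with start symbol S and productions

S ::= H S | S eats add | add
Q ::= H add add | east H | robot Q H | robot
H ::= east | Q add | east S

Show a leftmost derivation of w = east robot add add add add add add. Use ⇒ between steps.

S ⇒ H S   [S ::= H S]
H S ⇒ east S S   [H ::= east S]
east S S ⇒ east H S S   [S ::= H S]
east H S S ⇒ east Q add S S   [H ::= Q add]
east Q add S S ⇒ east H add add add S S   [Q ::= H add add]
east H add add add S S ⇒ east Q add add add add S S   [H ::= Q add]
east Q add add add add S S ⇒ east robot add add add add S S   [Q ::= robot]
east robot add add add add S S ⇒ east robot add add add add add S   [S ::= add]
east robot add add add add add S ⇒ east robot add add add add add add   [S ::= add]

S ⇒ H S ⇒ east S S ⇒ east H S S ⇒ east Q add S S ⇒ east H add add add S S ⇒ east Q add add add add S S ⇒ east robot add add add add S S ⇒ east robot add add add add add S ⇒ east robot add add add add add add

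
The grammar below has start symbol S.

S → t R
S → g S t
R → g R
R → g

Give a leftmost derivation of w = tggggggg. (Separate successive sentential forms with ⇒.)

S ⇒ tR ⇒ tgR ⇒ tggR ⇒ tgggR ⇒ tggggR ⇒ tgggggR ⇒ tggggggR ⇒ tggggggg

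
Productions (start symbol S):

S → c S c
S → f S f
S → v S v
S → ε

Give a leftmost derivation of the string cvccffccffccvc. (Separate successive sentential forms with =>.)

S => cSc   [S → c S c]
cSc => cvSvc   [S → v S v]
cvSvc => cvcScvc   [S → c S c]
cvcScvc => cvccSccvc   [S → c S c]
cvccSccvc => cvccfSfccvc   [S → f S f]
cvccfSfccvc => cvccffSffccvc   [S → f S f]
cvccffSffccvc => cvccffcScffccvc   [S → c S c]
cvccffcScffccvc => cvccffccffccvc   [S → ε]

S => cSc => cvSvc => cvcScvc => cvccSccvc => cvccfSfccvc => cvccffSffccvc => cvccffcScffccvc => cvccffccffccvc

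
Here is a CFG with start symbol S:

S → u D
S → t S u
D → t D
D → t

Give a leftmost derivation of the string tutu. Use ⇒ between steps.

S ⇒ tSu   [S → t S u]
tSu ⇒ tuDu   [S → u D]
tuDu ⇒ tutu   [D → t]

S⇒tSu⇒tuDu⇒tutu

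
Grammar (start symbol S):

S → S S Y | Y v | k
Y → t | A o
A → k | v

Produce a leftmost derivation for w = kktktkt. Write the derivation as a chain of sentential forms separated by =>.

S => SSY => SSYSY => SSYSYSY => kSYSYSY => kkYSYSY => kktSYSY => kktkYSY => kktktSY => kktktkY => kktktkt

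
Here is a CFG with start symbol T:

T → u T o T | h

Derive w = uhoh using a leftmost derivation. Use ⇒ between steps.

T ⇒ uToT   [T → u T o T]
uToT ⇒ uhoT   [T → h]
uhoT ⇒ uhoh   [T → h]

T ⇒ uToT ⇒ uhoT ⇒ uhoh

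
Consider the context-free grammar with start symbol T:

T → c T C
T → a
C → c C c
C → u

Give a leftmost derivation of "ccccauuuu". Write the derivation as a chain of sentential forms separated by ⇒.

T ⇒ cTC   [T → c T C]
cTC ⇒ ccTCC   [T → c T C]
ccTCC ⇒ cccTCCC   [T → c T C]
cccTCCC ⇒ ccccTCCCC   [T → c T C]
ccccTCCCC ⇒ ccccaCCCC   [T → a]
ccccaCCCC ⇒ ccccauCCC   [C → u]
ccccauCCC ⇒ ccccauuCC   [C → u]
ccccauuCC ⇒ ccccauuuC   [C → u]
ccccauuuC ⇒ ccccauuuu   [C → u]

T ⇒ cTC ⇒ ccTCC ⇒ cccTCCC ⇒ ccccTCCCC ⇒ ccccaCCCC ⇒ ccccauCCC ⇒ ccccauuCC ⇒ ccccauuuC ⇒ ccccauuuu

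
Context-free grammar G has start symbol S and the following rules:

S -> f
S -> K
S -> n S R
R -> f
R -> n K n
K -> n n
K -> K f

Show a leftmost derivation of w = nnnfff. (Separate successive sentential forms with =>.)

S => nSR => nKR => nKfR => nKffR => nnnffR => nnnfff

S => nSR   [S -> n S R]
nSR => nKR   [S -> K]
nKR => nKfR   [K -> K f]
nKfR => nKffR   [K -> K f]
nKffR => nnnffR   [K -> n n]
nnnffR => nnnfff   [R -> f]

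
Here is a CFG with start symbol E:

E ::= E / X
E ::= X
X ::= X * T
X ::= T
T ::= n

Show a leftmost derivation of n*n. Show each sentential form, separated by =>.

E => X => X*T => T*T => n*T => n*n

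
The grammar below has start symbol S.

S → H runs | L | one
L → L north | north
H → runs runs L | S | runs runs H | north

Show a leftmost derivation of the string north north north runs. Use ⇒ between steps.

S ⇒ H runs ⇒ S runs ⇒ L runs ⇒ L north runs ⇒ L north north runs ⇒ north north north runs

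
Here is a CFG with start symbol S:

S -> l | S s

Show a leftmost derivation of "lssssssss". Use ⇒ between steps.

S⇒Ss⇒Sss⇒Ssss⇒Sssss⇒Ssssss⇒Sssssss⇒Ssssssss⇒Sssssssss⇒lssssssss

S ⇒ Ss   [S -> S s]
Ss ⇒ Sss   [S -> S s]
Sss ⇒ Ssss   [S -> S s]
Ssss ⇒ Sssss   [S -> S s]
Sssss ⇒ Ssssss   [S -> S s]
Ssssss ⇒ Sssssss   [S -> S s]
Sssssss ⇒ Ssssssss   [S -> S s]
Ssssssss ⇒ Sssssssss   [S -> S s]
Sssssssss ⇒ lssssssss   [S -> l]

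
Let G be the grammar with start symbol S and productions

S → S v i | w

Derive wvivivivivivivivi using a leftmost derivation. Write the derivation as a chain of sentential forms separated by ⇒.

S ⇒ Svi   [S → S v i]
Svi ⇒ Svivi   [S → S v i]
Svivi ⇒ Svivivi   [S → S v i]
Svivivi ⇒ Svivivivi   [S → S v i]
Svivivivi ⇒ Svivivivivi   [S → S v i]
Svivivivivi ⇒ Svivivivivivi   [S → S v i]
Svivivivivivi ⇒ Svivivivivivivi   [S → S v i]
Svivivivivivivi ⇒ Svivivivivivivivi   [S → S v i]
Svivivivivivivivi ⇒ wvivivivivivivivi   [S → w]

S ⇒ Svi ⇒ Svivi ⇒ Svivivi ⇒ Svivivivi ⇒ Svivivivivi ⇒ Svivivivivivi ⇒ Svivivivivivivi ⇒ Svivivivivivivivi ⇒ wvivivivivivivivi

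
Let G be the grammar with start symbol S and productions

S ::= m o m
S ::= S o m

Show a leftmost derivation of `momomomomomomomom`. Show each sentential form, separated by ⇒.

S ⇒ Som ⇒ Somom ⇒ Somomom ⇒ Somomomom ⇒ Somomomomom ⇒ Somomomomomom ⇒ Somomomomomomom ⇒ momomomomomomomom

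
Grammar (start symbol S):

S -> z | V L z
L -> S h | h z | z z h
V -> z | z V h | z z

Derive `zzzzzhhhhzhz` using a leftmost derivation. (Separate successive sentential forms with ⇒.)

S ⇒ VLz   [S -> V L z]
VLz ⇒ zVhLz   [V -> z V h]
zVhLz ⇒ zzVhhLz   [V -> z V h]
zzVhhLz ⇒ zzzVhhhLz   [V -> z V h]
zzzVhhhLz ⇒ zzzzVhhhhLz   [V -> z V h]
zzzzVhhhhLz ⇒ zzzzzhhhhLz   [V -> z]
zzzzzhhhhLz ⇒ zzzzzhhhhShz   [L -> S h]
zzzzzhhhhShz ⇒ zzzzzhhhhzhz   [S -> z]

S ⇒ VLz ⇒ zVhLz ⇒ zzVhhLz ⇒ zzzVhhhLz ⇒ zzzzVhhhhLz ⇒ zzzzzhhhhLz ⇒ zzzzzhhhhShz ⇒ zzzzzhhhhzhz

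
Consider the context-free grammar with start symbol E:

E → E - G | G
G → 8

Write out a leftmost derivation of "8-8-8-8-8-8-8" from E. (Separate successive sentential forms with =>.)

E => E-G => E-G-G => E-G-G-G => E-G-G-G-G => E-G-G-G-G-G => E-G-G-G-G-G-G => G-G-G-G-G-G-G => 8-G-G-G-G-G-G => 8-8-G-G-G-G-G => 8-8-8-G-G-G-G => 8-8-8-8-G-G-G => 8-8-8-8-8-G-G => 8-8-8-8-8-8-G => 8-8-8-8-8-8-8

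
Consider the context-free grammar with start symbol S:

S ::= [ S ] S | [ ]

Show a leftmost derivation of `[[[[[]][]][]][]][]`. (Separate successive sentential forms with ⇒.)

S ⇒ [S]S ⇒ [[S]S]S ⇒ [[[S]S]S]S ⇒ [[[[S]S]S]S]S ⇒ [[[[[]]S]S]S]S ⇒ [[[[[]][]]S]S]S ⇒ [[[[[]][]][]]S]S ⇒ [[[[[]][]][]][]]S ⇒ [[[[[]][]][]][]][]

S ⇒ [S]S   [S ::= [ S ] S]
[S]S ⇒ [[S]S]S   [S ::= [ S ] S]
[[S]S]S ⇒ [[[S]S]S]S   [S ::= [ S ] S]
[[[S]S]S]S ⇒ [[[[S]S]S]S]S   [S ::= [ S ] S]
[[[[S]S]S]S]S ⇒ [[[[[]]S]S]S]S   [S ::= [ ]]
[[[[[]]S]S]S]S ⇒ [[[[[]][]]S]S]S   [S ::= [ ]]
[[[[[]][]]S]S]S ⇒ [[[[[]][]][]]S]S   [S ::= [ ]]
[[[[[]][]][]]S]S ⇒ [[[[[]][]][]][]]S   [S ::= [ ]]
[[[[[]][]][]][]]S ⇒ [[[[[]][]][]][]][]   [S ::= [ ]]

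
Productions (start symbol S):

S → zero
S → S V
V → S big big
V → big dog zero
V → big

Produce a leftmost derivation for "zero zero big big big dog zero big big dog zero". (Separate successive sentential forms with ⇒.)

S ⇒ S V ⇒ S V V ⇒ S V V V ⇒ S V V V V ⇒ zero V V V V ⇒ zero S big big V V V ⇒ zero zero big big V V V ⇒ zero zero big big big dog zero V V ⇒ zero zero big big big dog zero big V ⇒ zero zero big big big dog zero big big dog zero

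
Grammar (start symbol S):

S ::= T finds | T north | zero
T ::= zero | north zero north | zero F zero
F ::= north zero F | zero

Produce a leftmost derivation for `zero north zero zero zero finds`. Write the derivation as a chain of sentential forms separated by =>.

S => T finds   [S ::= T finds]
T finds => zero F zero finds   [T ::= zero F zero]
zero F zero finds => zero north zero F zero finds   [F ::= north zero F]
zero north zero F zero finds => zero north zero zero zero finds   [F ::= zero]

S => T finds => zero F zero finds => zero north zero F zero finds => zero north zero zero zero finds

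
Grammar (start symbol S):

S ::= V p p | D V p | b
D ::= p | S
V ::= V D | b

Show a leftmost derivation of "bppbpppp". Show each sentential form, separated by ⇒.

S ⇒ DVp ⇒ SVp ⇒ VppVp ⇒ bppVp ⇒ bppVDp ⇒ bppVDDp ⇒ bppVDDDp ⇒ bppbDDDp ⇒ bppbpDDp ⇒ bppbppDp ⇒ bppbpppp

S ⇒ DVp   [S ::= D V p]
DVp ⇒ SVp   [D ::= S]
SVp ⇒ VppVp   [S ::= V p p]
VppVp ⇒ bppVp   [V ::= b]
bppVp ⇒ bppVDp   [V ::= V D]
bppVDp ⇒ bppVDDp   [V ::= V D]
bppVDDp ⇒ bppVDDDp   [V ::= V D]
bppVDDDp ⇒ bppbDDDp   [V ::= b]
bppbDDDp ⇒ bppbpDDp   [D ::= p]
bppbpDDp ⇒ bppbppDp   [D ::= p]
bppbppDp ⇒ bppbpppp   [D ::= p]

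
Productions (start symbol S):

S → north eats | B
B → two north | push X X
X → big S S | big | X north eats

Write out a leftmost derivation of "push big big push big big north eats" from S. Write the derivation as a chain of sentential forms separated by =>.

S => B   [S → B]
B => push X X   [B → push X X]
push X X => push big X   [X → big]
push big X => push big big S S   [X → big S S]
push big big S S => push big big B S   [S → B]
push big big B S => push big big push X X S   [B → push X X]
push big big push X X S => push big big push big X S   [X → big]
push big big push big X S => push big big push big big S   [X → big]
push big big push big big S => push big big push big big north eats   [S → north eats]

S => B => push X X => push big X => push big big S S => push big big B S => push big big push X X S => push big big push big X S => push big big push big big S => push big big push big big north eats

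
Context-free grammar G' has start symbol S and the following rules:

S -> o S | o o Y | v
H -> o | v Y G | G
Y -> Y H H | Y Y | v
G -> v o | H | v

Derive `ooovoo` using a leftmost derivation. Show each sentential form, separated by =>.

S => oS => oooY => oooYHH => ooovHH => ooovoH => ooovoo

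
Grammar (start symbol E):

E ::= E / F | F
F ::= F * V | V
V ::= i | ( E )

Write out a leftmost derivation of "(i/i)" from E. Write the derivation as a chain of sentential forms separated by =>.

E => F   [E ::= F]
F => V   [F ::= V]
V => (E)   [V ::= ( E )]
(E) => (E/F)   [E ::= E / F]
(E/F) => (F/F)   [E ::= F]
(F/F) => (V/F)   [F ::= V]
(V/F) => (i/F)   [V ::= i]
(i/F) => (i/V)   [F ::= V]
(i/V) => (i/i)   [V ::= i]

E => F => V => (E) => (E/F) => (F/F) => (V/F) => (i/F) => (i/V) => (i/i)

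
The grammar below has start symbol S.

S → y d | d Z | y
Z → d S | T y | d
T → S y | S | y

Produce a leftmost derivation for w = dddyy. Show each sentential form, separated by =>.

S=>dZ=>dTy=>dSyy=>ddZyy=>dddyy

S => dZ   [S → d Z]
dZ => dTy   [Z → T y]
dTy => dSyy   [T → S y]
dSyy => ddZyy   [S → d Z]
ddZyy => dddyy   [Z → d]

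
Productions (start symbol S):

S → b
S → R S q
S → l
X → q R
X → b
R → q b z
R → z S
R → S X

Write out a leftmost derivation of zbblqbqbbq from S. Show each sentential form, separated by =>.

S => RSq   [S → R S q]
RSq => SXSq   [R → S X]
SXSq => RSqXSq   [S → R S q]
RSqXSq => zSSqXSq   [R → z S]
zSSqXSq => zRSqSqXSq   [S → R S q]
zRSqSqXSq => zSXSqSqXSq   [R → S X]
zSXSqSqXSq => zbXSqSqXSq   [S → b]
zbXSqSqXSq => zbbSqSqXSq   [X → b]
zbbSqSqXSq => zbblqSqXSq   [S → l]
zbblqSqXSq => zbblqbqXSq   [S → b]
zbblqbqXSq => zbblqbqbSq   [X → b]
zbblqbqbSq => zbblqbqbbq   [S → b]

S => RSq => SXSq => RSqXSq => zSSqXSq => zRSqSqXSq => zSXSqSqXSq => zbXSqSqXSq => zbbSqSqXSq => zbblqSqXSq => zbblqbqXSq => zbblqbqbSq => zbblqbqbbq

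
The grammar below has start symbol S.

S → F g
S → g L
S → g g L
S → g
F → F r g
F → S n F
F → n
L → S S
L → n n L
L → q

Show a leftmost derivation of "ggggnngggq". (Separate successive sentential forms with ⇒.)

S⇒ggL⇒ggSS⇒gggS⇒ggggL⇒ggggnnL⇒ggggnnSS⇒ggggnngS⇒ggggnngggL⇒ggggnngggq

S ⇒ ggL   [S → g g L]
ggL ⇒ ggSS   [L → S S]
ggSS ⇒ gggS   [S → g]
gggS ⇒ ggggL   [S → g L]
ggggL ⇒ ggggnnL   [L → n n L]
ggggnnL ⇒ ggggnnSS   [L → S S]
ggggnnSS ⇒ ggggnngS   [S → g]
ggggnngS ⇒ ggggnngggL   [S → g g L]
ggggnngggL ⇒ ggggnngggq   [L → q]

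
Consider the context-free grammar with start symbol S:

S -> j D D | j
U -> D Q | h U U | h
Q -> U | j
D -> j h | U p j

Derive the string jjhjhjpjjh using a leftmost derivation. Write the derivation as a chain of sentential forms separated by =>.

S => jDD   [S -> j D D]
jDD => jUpjD   [D -> U p j]
jUpjD => jDQpjD   [U -> D Q]
jDQpjD => jjhQpjD   [D -> j h]
jjhQpjD => jjhUpjD   [Q -> U]
jjhUpjD => jjhDQpjD   [U -> D Q]
jjhDQpjD => jjhjhQpjD   [D -> j h]
jjhjhQpjD => jjhjhjpjD   [Q -> j]
jjhjhjpjD => jjhjhjpjjh   [D -> j h]

S => jDD => jUpjD => jDQpjD => jjhQpjD => jjhUpjD => jjhDQpjD => jjhjhQpjD => jjhjhjpjD => jjhjhjpjjh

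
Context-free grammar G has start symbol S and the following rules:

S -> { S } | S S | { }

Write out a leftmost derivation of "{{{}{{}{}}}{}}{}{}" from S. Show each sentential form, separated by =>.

S => SS => SSS => {S}SS => {SS}SS => {{S}S}SS => {{SS}S}SS => {{{}S}S}SS => {{{}{S}}S}SS => {{{}{SS}}S}SS => {{{}{{}S}}S}SS => {{{}{{}{}}}S}SS => {{{}{{}{}}}{}}SS => {{{}{{}{}}}{}}{}S => {{{}{{}{}}}{}}{}{}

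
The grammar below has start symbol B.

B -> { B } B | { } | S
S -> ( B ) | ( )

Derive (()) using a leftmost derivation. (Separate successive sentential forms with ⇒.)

B ⇒ S   [B -> S]
S ⇒ (B)   [S -> ( B )]
(B) ⇒ (S)   [B -> S]
(S) ⇒ (())   [S -> ( )]

B⇒S⇒(B)⇒(S)⇒(())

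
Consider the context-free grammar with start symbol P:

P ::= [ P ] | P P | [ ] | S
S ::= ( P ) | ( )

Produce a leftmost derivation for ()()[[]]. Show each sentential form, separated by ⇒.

P ⇒ PP   [P ::= P P]
PP ⇒ PPP   [P ::= P P]
PPP ⇒ SPP   [P ::= S]
SPP ⇒ ()PP   [S ::= ( )]
()PP ⇒ ()SP   [P ::= S]
()SP ⇒ ()()P   [S ::= ( )]
()()P ⇒ ()()[P]   [P ::= [ P ]]
()()[P] ⇒ ()()[[]]   [P ::= [ ]]

P ⇒ PP ⇒ PPP ⇒ SPP ⇒ ()PP ⇒ ()SP ⇒ ()()P ⇒ ()()[P] ⇒ ()()[[]]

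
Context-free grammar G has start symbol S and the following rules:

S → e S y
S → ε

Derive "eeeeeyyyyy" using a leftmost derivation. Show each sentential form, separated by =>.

S => eSy   [S → e S y]
eSy => eeSyy   [S → e S y]
eeSyy => eeeSyyy   [S → e S y]
eeeSyyy => eeeeSyyyy   [S → e S y]
eeeeSyyyy => eeeeeSyyyyy   [S → e S y]
eeeeeSyyyyy => eeeeeyyyyy   [S → ε]

S => eSy => eeSyy => eeeSyyy => eeeeSyyyy => eeeeeSyyyyy => eeeeeyyyyy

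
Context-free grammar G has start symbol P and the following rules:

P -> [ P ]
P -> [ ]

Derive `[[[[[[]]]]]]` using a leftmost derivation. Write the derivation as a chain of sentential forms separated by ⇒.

P⇒[P]⇒[[P]]⇒[[[P]]]⇒[[[[P]]]]⇒[[[[[P]]]]]⇒[[[[[[]]]]]]

P ⇒ [P]   [P -> [ P ]]
[P] ⇒ [[P]]   [P -> [ P ]]
[[P]] ⇒ [[[P]]]   [P -> [ P ]]
[[[P]]] ⇒ [[[[P]]]]   [P -> [ P ]]
[[[[P]]]] ⇒ [[[[[P]]]]]   [P -> [ P ]]
[[[[[P]]]]] ⇒ [[[[[[]]]]]]   [P -> [ ]]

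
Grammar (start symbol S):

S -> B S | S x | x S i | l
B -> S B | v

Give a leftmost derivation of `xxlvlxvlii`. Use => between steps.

S => xSi => xxSii => xxBSii => xxSBSii => xxSxBSii => xxBSxBSii => xxSBSxBSii => xxlBSxBSii => xxlvSxBSii => xxlvlxBSii => xxlvlxvSii => xxlvlxvlii

S => xSi   [S -> x S i]
xSi => xxSii   [S -> x S i]
xxSii => xxBSii   [S -> B S]
xxBSii => xxSBSii   [B -> S B]
xxSBSii => xxSxBSii   [S -> S x]
xxSxBSii => xxBSxBSii   [S -> B S]
xxBSxBSii => xxSBSxBSii   [B -> S B]
xxSBSxBSii => xxlBSxBSii   [S -> l]
xxlBSxBSii => xxlvSxBSii   [B -> v]
xxlvSxBSii => xxlvlxBSii   [S -> l]
xxlvlxBSii => xxlvlxvSii   [B -> v]
xxlvlxvSii => xxlvlxvlii   [S -> l]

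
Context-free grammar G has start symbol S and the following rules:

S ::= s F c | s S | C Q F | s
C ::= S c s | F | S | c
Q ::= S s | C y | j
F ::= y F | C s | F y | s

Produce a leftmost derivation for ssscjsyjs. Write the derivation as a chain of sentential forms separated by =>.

S => CQF   [S ::= C Q F]
CQF => SQF   [C ::= S]
SQF => sSQF   [S ::= s S]
sSQF => ssSQF   [S ::= s S]
ssSQF => sssSQF   [S ::= s S]
sssSQF => sssCQFQF   [S ::= C Q F]
sssCQFQF => ssscQFQF   [C ::= c]
ssscQFQF => ssscjFQF   [Q ::= j]
ssscjFQF => ssscjFyQF   [F ::= F y]
ssscjFyQF => ssscjsyQF   [F ::= s]
ssscjsyQF => ssscjsyjF   [Q ::= j]
ssscjsyjF => ssscjsyjs   [F ::= s]

S => CQF => SQF => sSQF => ssSQF => sssSQF => sssCQFQF => ssscQFQF => ssscjFQF => ssscjFyQF => ssscjsyQF => ssscjsyjF => ssscjsyjs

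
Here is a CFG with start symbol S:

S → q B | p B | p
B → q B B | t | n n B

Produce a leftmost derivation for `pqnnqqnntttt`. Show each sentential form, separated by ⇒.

S ⇒ pB ⇒ pqBB ⇒ pqnnBB ⇒ pqnnqBBB ⇒ pqnnqqBBBB ⇒ pqnnqqnnBBBB ⇒ pqnnqqnntBBB ⇒ pqnnqqnnttBB ⇒ pqnnqqnntttB ⇒ pqnnqqnntttt

S ⇒ pB   [S → p B]
pB ⇒ pqBB   [B → q B B]
pqBB ⇒ pqnnBB   [B → n n B]
pqnnBB ⇒ pqnnqBBB   [B → q B B]
pqnnqBBB ⇒ pqnnqqBBBB   [B → q B B]
pqnnqqBBBB ⇒ pqnnqqnnBBBB   [B → n n B]
pqnnqqnnBBBB ⇒ pqnnqqnntBBB   [B → t]
pqnnqqnntBBB ⇒ pqnnqqnnttBB   [B → t]
pqnnqqnnttBB ⇒ pqnnqqnntttB   [B → t]
pqnnqqnntttB ⇒ pqnnqqnntttt   [B → t]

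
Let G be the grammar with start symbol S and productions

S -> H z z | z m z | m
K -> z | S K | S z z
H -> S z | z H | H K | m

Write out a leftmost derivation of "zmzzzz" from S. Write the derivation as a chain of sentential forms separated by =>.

S => Hzz   [S -> H z z]
Hzz => HKzz   [H -> H K]
HKzz => zHKzz   [H -> z H]
zHKzz => zSzKzz   [H -> S z]
zSzKzz => zmzKzz   [S -> m]
zmzKzz => zmzzzz   [K -> z]

S => Hzz => HKzz => zHKzz => zSzKzz => zmzKzz => zmzzzz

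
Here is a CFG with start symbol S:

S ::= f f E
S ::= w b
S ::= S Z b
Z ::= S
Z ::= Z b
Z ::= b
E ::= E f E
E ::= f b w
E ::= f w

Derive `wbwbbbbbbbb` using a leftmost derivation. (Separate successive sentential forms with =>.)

S => SZb => wbZb => wbSb => wbSZbb => wbSZbZbb => wbSZbZbZbb => wbwbZbZbZbb => wbwbbbZbZbb => wbwbbbbbZbb => wbwbbbbbbbb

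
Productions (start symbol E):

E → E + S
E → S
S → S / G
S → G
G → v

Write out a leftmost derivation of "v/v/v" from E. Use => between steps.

E => S => S/G => S/G/G => G/G/G => v/G/G => v/v/G => v/v/v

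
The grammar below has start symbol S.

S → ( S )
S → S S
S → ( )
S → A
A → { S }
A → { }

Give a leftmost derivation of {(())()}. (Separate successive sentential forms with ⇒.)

S ⇒ A   [S → A]
A ⇒ {S}   [A → { S }]
{S} ⇒ {SS}   [S → S S]
{SS} ⇒ {(S)S}   [S → ( S )]
{(S)S} ⇒ {(())S}   [S → ( )]
{(())S} ⇒ {(())()}   [S → ( )]

S⇒A⇒{S}⇒{SS}⇒{(S)S}⇒{(())S}⇒{(())()}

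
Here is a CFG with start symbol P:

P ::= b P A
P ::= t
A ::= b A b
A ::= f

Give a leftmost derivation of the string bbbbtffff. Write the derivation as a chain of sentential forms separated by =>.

P => bPA   [P ::= b P A]
bPA => bbPAA   [P ::= b P A]
bbPAA => bbbPAAA   [P ::= b P A]
bbbPAAA => bbbbPAAAA   [P ::= b P A]
bbbbPAAAA => bbbbtAAAA   [P ::= t]
bbbbtAAAA => bbbbtfAAA   [A ::= f]
bbbbtfAAA => bbbbtffAA   [A ::= f]
bbbbtffAA => bbbbtfffA   [A ::= f]
bbbbtfffA => bbbbtffff   [A ::= f]

P => bPA => bbPAA => bbbPAAA => bbbbPAAAA => bbbbtAAAA => bbbbtfAAA => bbbbtffAA => bbbbtfffA => bbbbtffff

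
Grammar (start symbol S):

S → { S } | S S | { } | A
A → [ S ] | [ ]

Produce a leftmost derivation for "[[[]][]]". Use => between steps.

S => A => [S] => [SS] => [AS] => [[S]S] => [[A]S] => [[[]]S] => [[[]]A] => [[[]][]]

S => A   [S → A]
A => [S]   [A → [ S ]]
[S] => [SS]   [S → S S]
[SS] => [AS]   [S → A]
[AS] => [[S]S]   [A → [ S ]]
[[S]S] => [[A]S]   [S → A]
[[A]S] => [[[]]S]   [A → [ ]]
[[[]]S] => [[[]]A]   [S → A]
[[[]]A] => [[[]][]]   [A → [ ]]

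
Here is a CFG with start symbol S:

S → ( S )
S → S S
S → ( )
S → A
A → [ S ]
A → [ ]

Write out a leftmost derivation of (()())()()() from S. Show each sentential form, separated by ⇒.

S ⇒ SS ⇒ SSS ⇒ SSSS ⇒ (S)SSS ⇒ (SS)SSS ⇒ (()S)SSS ⇒ (()())SSS ⇒ (()())()SS ⇒ (()())()()S ⇒ (()())()()()

S ⇒ SS   [S → S S]
SS ⇒ SSS   [S → S S]
SSS ⇒ SSSS   [S → S S]
SSSS ⇒ (S)SSS   [S → ( S )]
(S)SSS ⇒ (SS)SSS   [S → S S]
(SS)SSS ⇒ (()S)SSS   [S → ( )]
(()S)SSS ⇒ (()())SSS   [S → ( )]
(()())SSS ⇒ (()())()SS   [S → ( )]
(()())()SS ⇒ (()())()()S   [S → ( )]
(()())()()S ⇒ (()())()()()   [S → ( )]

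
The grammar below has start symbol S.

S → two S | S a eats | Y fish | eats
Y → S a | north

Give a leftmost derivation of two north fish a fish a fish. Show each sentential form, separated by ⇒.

S ⇒ two S ⇒ two Y fish ⇒ two S a fish ⇒ two Y fish a fish ⇒ two S a fish a fish ⇒ two Y fish a fish a fish ⇒ two north fish a fish a fish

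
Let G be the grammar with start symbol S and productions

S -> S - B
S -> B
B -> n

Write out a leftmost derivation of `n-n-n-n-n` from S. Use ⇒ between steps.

S ⇒ S-B ⇒ S-B-B ⇒ S-B-B-B ⇒ S-B-B-B-B ⇒ B-B-B-B-B ⇒ n-B-B-B-B ⇒ n-n-B-B-B ⇒ n-n-n-B-B ⇒ n-n-n-n-B ⇒ n-n-n-n-n

S ⇒ S-B   [S -> S - B]
S-B ⇒ S-B-B   [S -> S - B]
S-B-B ⇒ S-B-B-B   [S -> S - B]
S-B-B-B ⇒ S-B-B-B-B   [S -> S - B]
S-B-B-B-B ⇒ B-B-B-B-B   [S -> B]
B-B-B-B-B ⇒ n-B-B-B-B   [B -> n]
n-B-B-B-B ⇒ n-n-B-B-B   [B -> n]
n-n-B-B-B ⇒ n-n-n-B-B   [B -> n]
n-n-n-B-B ⇒ n-n-n-n-B   [B -> n]
n-n-n-n-B ⇒ n-n-n-n-n   [B -> n]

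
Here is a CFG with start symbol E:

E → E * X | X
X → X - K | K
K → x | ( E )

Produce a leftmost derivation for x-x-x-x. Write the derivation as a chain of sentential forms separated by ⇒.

E ⇒ X   [E → X]
X ⇒ X-K   [X → X - K]
X-K ⇒ X-K-K   [X → X - K]
X-K-K ⇒ X-K-K-K   [X → X - K]
X-K-K-K ⇒ K-K-K-K   [X → K]
K-K-K-K ⇒ x-K-K-K   [K → x]
x-K-K-K ⇒ x-x-K-K   [K → x]
x-x-K-K ⇒ x-x-x-K   [K → x]
x-x-x-K ⇒ x-x-x-x   [K → x]

E ⇒ X ⇒ X-K ⇒ X-K-K ⇒ X-K-K-K ⇒ K-K-K-K ⇒ x-K-K-K ⇒ x-x-K-K ⇒ x-x-x-K ⇒ x-x-x-x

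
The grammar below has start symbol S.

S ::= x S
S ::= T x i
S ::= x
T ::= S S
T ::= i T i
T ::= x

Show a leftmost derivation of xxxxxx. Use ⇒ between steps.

S ⇒ xS ⇒ xxS ⇒ xxxS ⇒ xxxxS ⇒ xxxxxS ⇒ xxxxxx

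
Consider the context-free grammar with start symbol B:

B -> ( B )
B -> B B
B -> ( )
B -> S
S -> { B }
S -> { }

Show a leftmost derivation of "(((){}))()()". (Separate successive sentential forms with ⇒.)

B ⇒ BB   [B -> B B]
BB ⇒ BBB   [B -> B B]
BBB ⇒ (B)BB   [B -> ( B )]
(B)BB ⇒ ((B))BB   [B -> ( B )]
((B))BB ⇒ ((BB))BB   [B -> B B]
((BB))BB ⇒ ((()B))BB   [B -> ( )]
((()B))BB ⇒ ((()S))BB   [B -> S]
((()S))BB ⇒ (((){}))BB   [S -> { }]
(((){}))BB ⇒ (((){}))()B   [B -> ( )]
(((){}))()B ⇒ (((){}))()()   [B -> ( )]

B ⇒ BB ⇒ BBB ⇒ (B)BB ⇒ ((B))BB ⇒ ((BB))BB ⇒ ((()B))BB ⇒ ((()S))BB ⇒ (((){}))BB ⇒ (((){}))()B ⇒ (((){}))()()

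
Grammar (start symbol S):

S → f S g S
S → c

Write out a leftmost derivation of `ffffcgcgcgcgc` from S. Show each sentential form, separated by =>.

S=>fSgS=>ffSgSgS=>fffSgSgSgS=>ffffSgSgSgSgS=>ffffcgSgSgSgS=>ffffcgcgSgSgS=>ffffcgcgcgSgS=>ffffcgcgcgcgS=>ffffcgcgcgcgc

S => fSgS   [S → f S g S]
fSgS => ffSgSgS   [S → f S g S]
ffSgSgS => fffSgSgSgS   [S → f S g S]
fffSgSgSgS => ffffSgSgSgSgS   [S → f S g S]
ffffSgSgSgSgS => ffffcgSgSgSgS   [S → c]
ffffcgSgSgSgS => ffffcgcgSgSgS   [S → c]
ffffcgcgSgSgS => ffffcgcgcgSgS   [S → c]
ffffcgcgcgSgS => ffffcgcgcgcgS   [S → c]
ffffcgcgcgcgS => ffffcgcgcgcgc   [S → c]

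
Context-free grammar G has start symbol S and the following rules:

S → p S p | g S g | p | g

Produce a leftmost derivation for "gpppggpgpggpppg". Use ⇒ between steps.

S ⇒ gSg   [S → g S g]
gSg ⇒ gpSpg   [S → p S p]
gpSpg ⇒ gppSppg   [S → p S p]
gppSppg ⇒ gpppSpppg   [S → p S p]
gpppSpppg ⇒ gpppgSgpppg   [S → g S g]
gpppgSgpppg ⇒ gpppggSggpppg   [S → g S g]
gpppggSggpppg ⇒ gpppggpSpggpppg   [S → p S p]
gpppggpSpggpppg ⇒ gpppggpgpggpppg   [S → g]

S ⇒ gSg ⇒ gpSpg ⇒ gppSppg ⇒ gpppSpppg ⇒ gpppgSgpppg ⇒ gpppggSggpppg ⇒ gpppggpSpggpppg ⇒ gpppggpgpggpppg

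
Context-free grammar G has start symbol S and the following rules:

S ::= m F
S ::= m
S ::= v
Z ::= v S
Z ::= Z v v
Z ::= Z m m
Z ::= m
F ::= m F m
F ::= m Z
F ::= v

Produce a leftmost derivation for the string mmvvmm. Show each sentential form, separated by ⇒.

S ⇒ mF   [S ::= m F]
mF ⇒ mmZ   [F ::= m Z]
mmZ ⇒ mmZmm   [Z ::= Z m m]
mmZmm ⇒ mmvSmm   [Z ::= v S]
mmvSmm ⇒ mmvvmm   [S ::= v]

S⇒mF⇒mmZ⇒mmZmm⇒mmvSmm⇒mmvvmm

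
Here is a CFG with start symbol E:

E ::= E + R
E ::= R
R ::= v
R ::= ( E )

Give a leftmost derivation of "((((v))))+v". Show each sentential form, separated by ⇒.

E ⇒ E+R   [E ::= E + R]
E+R ⇒ R+R   [E ::= R]
R+R ⇒ (E)+R   [R ::= ( E )]
(E)+R ⇒ (R)+R   [E ::= R]
(R)+R ⇒ ((E))+R   [R ::= ( E )]
((E))+R ⇒ ((R))+R   [E ::= R]
((R))+R ⇒ (((E)))+R   [R ::= ( E )]
(((E)))+R ⇒ (((R)))+R   [E ::= R]
(((R)))+R ⇒ ((((E))))+R   [R ::= ( E )]
((((E))))+R ⇒ ((((R))))+R   [E ::= R]
((((R))))+R ⇒ ((((v))))+R   [R ::= v]
((((v))))+R ⇒ ((((v))))+v   [R ::= v]

E ⇒ E+R ⇒ R+R ⇒ (E)+R ⇒ (R)+R ⇒ ((E))+R ⇒ ((R))+R ⇒ (((E)))+R ⇒ (((R)))+R ⇒ ((((E))))+R ⇒ ((((R))))+R ⇒ ((((v))))+R ⇒ ((((v))))+v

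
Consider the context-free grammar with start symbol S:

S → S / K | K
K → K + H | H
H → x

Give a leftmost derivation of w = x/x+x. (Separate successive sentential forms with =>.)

S => S/K   [S → S / K]
S/K => K/K   [S → K]
K/K => H/K   [K → H]
H/K => x/K   [H → x]
x/K => x/K+H   [K → K + H]
x/K+H => x/H+H   [K → H]
x/H+H => x/x+H   [H → x]
x/x+H => x/x+x   [H → x]

S => S/K => K/K => H/K => x/K => x/K+H => x/H+H => x/x+H => x/x+x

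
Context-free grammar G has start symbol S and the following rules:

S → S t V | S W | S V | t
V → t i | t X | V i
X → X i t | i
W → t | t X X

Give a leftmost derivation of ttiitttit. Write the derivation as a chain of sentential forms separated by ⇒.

S ⇒ SW ⇒ StVW ⇒ SVtVW ⇒ tVtVW ⇒ ttXtVW ⇒ ttXittVW ⇒ ttiittVW ⇒ ttiitttXW ⇒ ttiitttiW ⇒ ttiitttit

S ⇒ SW   [S → S W]
SW ⇒ StVW   [S → S t V]
StVW ⇒ SVtVW   [S → S V]
SVtVW ⇒ tVtVW   [S → t]
tVtVW ⇒ ttXtVW   [V → t X]
ttXtVW ⇒ ttXittVW   [X → X i t]
ttXittVW ⇒ ttiittVW   [X → i]
ttiittVW ⇒ ttiitttXW   [V → t X]
ttiitttXW ⇒ ttiitttiW   [X → i]
ttiitttiW ⇒ ttiitttit   [W → t]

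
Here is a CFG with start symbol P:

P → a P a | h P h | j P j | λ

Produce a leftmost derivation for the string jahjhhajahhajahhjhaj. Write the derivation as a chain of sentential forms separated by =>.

P => jPj => jaPaj => jahPhaj => jahjPjhaj => jahjhPhjhaj => jahjhhPhhjhaj => jahjhhaPahhjhaj => jahjhhajPjahhjhaj => jahjhhajaPajahhjhaj => jahjhhajahPhajahhjhaj => jahjhhajahhajahhjhaj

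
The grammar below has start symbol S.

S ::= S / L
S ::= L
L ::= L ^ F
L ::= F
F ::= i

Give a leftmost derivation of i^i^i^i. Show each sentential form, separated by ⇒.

S ⇒ L ⇒ L^F ⇒ L^F^F ⇒ L^F^F^F ⇒ F^F^F^F ⇒ i^F^F^F ⇒ i^i^F^F ⇒ i^i^i^F ⇒ i^i^i^i

S ⇒ L   [S ::= L]
L ⇒ L^F   [L ::= L ^ F]
L^F ⇒ L^F^F   [L ::= L ^ F]
L^F^F ⇒ L^F^F^F   [L ::= L ^ F]
L^F^F^F ⇒ F^F^F^F   [L ::= F]
F^F^F^F ⇒ i^F^F^F   [F ::= i]
i^F^F^F ⇒ i^i^F^F   [F ::= i]
i^i^F^F ⇒ i^i^i^F   [F ::= i]
i^i^i^F ⇒ i^i^i^i   [F ::= i]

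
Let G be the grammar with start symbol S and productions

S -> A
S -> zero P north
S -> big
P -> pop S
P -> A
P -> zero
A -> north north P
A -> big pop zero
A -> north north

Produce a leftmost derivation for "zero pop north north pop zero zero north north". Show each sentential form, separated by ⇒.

S ⇒ zero P north   [S -> zero P north]
zero P north ⇒ zero pop S north   [P -> pop S]
zero pop S north ⇒ zero pop A north   [S -> A]
zero pop A north ⇒ zero pop north north P north   [A -> north north P]
zero pop north north P north ⇒ zero pop north north pop S north   [P -> pop S]
zero pop north north pop S north ⇒ zero pop north north pop zero P north north   [S -> zero P north]
zero pop north north pop zero P north north ⇒ zero pop north north pop zero zero north north   [P -> zero]

S ⇒ zero P north ⇒ zero pop S north ⇒ zero pop A north ⇒ zero pop north north P north ⇒ zero pop north north pop S north ⇒ zero pop north north pop zero P north north ⇒ zero pop north north pop zero zero north north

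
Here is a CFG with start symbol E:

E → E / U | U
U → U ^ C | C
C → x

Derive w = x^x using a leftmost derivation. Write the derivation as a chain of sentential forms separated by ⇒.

E⇒U⇒U^C⇒C^C⇒x^C⇒x^x

E ⇒ U   [E → U]
U ⇒ U^C   [U → U ^ C]
U^C ⇒ C^C   [U → C]
C^C ⇒ x^C   [C → x]
x^C ⇒ x^x   [C → x]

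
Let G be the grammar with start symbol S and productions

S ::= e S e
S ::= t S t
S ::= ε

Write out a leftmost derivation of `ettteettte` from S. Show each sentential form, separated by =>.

S=>eSe=>etSte=>ettStte=>etttSttte=>ettteSettte=>ettteettte

S => eSe   [S ::= e S e]
eSe => etSte   [S ::= t S t]
etSte => ettStte   [S ::= t S t]
ettStte => etttSttte   [S ::= t S t]
etttSttte => ettteSettte   [S ::= e S e]
ettteSettte => ettteettte   [S ::= ε]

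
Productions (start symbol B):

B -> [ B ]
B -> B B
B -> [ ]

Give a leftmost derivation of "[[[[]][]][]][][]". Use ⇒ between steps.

B ⇒ BB   [B -> B B]
BB ⇒ BBB   [B -> B B]
BBB ⇒ [B]BB   [B -> [ B ]]
[B]BB ⇒ [BB]BB   [B -> B B]
[BB]BB ⇒ [[B]B]BB   [B -> [ B ]]
[[B]B]BB ⇒ [[BB]B]BB   [B -> B B]
[[BB]B]BB ⇒ [[[B]B]B]BB   [B -> [ B ]]
[[[B]B]B]BB ⇒ [[[[]]B]B]BB   [B -> [ ]]
[[[[]]B]B]BB ⇒ [[[[]][]]B]BB   [B -> [ ]]
[[[[]][]]B]BB ⇒ [[[[]][]][]]BB   [B -> [ ]]
[[[[]][]][]]BB ⇒ [[[[]][]][]][]B   [B -> [ ]]
[[[[]][]][]][]B ⇒ [[[[]][]][]][][]   [B -> [ ]]

B⇒BB⇒BBB⇒[B]BB⇒[BB]BB⇒[[B]B]BB⇒[[BB]B]BB⇒[[[B]B]B]BB⇒[[[[]]B]B]BB⇒[[[[]][]]B]BB⇒[[[[]][]][]]BB⇒[[[[]][]][]][]B⇒[[[[]][]][]][][]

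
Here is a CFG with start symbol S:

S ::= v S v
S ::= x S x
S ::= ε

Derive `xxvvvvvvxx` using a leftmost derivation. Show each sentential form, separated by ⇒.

S ⇒ xSx ⇒ xxSxx ⇒ xxvSvxx ⇒ xxvvSvvxx ⇒ xxvvvSvvvxx ⇒ xxvvvvvvxx

S ⇒ xSx   [S ::= x S x]
xSx ⇒ xxSxx   [S ::= x S x]
xxSxx ⇒ xxvSvxx   [S ::= v S v]
xxvSvxx ⇒ xxvvSvvxx   [S ::= v S v]
xxvvSvvxx ⇒ xxvvvSvvvxx   [S ::= v S v]
xxvvvSvvvxx ⇒ xxvvvvvvxx   [S ::= ε]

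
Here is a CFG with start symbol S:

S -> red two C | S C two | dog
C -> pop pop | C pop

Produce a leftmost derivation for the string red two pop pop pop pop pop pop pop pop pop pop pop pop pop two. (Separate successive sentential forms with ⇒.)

S ⇒ S C two   [S -> S C two]
S C two ⇒ red two C C two   [S -> red two C]
red two C C two ⇒ red two C pop C two   [C -> C pop]
red two C pop C two ⇒ red two C pop pop C two   [C -> C pop]
red two C pop pop C two ⇒ red two C pop pop pop C two   [C -> C pop]
red two C pop pop pop C two ⇒ red two C pop pop pop pop C two   [C -> C pop]
red two C pop pop pop pop C two ⇒ red two pop pop pop pop pop pop C two   [C -> pop pop]
red two pop pop pop pop pop pop C two ⇒ red two pop pop pop pop pop pop C pop two   [C -> C pop]
red two pop pop pop pop pop pop C pop two ⇒ red two pop pop pop pop pop pop C pop pop two   [C -> C pop]
red two pop pop pop pop pop pop C pop pop two ⇒ red two pop pop pop pop pop pop C pop pop pop two   [C -> C pop]
red two pop pop pop pop pop pop C pop pop pop two ⇒ red two pop pop pop pop pop pop C pop pop pop pop two   [C -> C pop]
red two pop pop pop pop pop pop C pop pop pop pop two ⇒ red two pop pop pop pop pop pop C pop pop pop pop pop two   [C -> C pop]
red two pop pop pop pop pop pop C pop pop pop pop pop two ⇒ red two pop pop pop pop pop pop pop pop pop pop pop pop pop two   [C -> pop pop]

S ⇒ S C two ⇒ red two C C two ⇒ red two C pop C two ⇒ red two C pop pop C two ⇒ red two C pop pop pop C two ⇒ red two C pop pop pop pop C two ⇒ red two pop pop pop pop pop pop C two ⇒ red two pop pop pop pop pop pop C pop two ⇒ red two pop pop pop pop pop pop C pop pop two ⇒ red two pop pop pop pop pop pop C pop pop pop two ⇒ red two pop pop pop pop pop pop C pop pop pop pop two ⇒ red two pop pop pop pop pop pop C pop pop pop pop pop two ⇒ red two pop pop pop pop pop pop pop pop pop pop pop pop pop two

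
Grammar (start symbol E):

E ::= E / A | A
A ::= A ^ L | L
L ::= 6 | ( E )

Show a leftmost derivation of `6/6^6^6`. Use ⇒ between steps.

E⇒E/A⇒A/A⇒L/A⇒6/A⇒6/A^L⇒6/A^L^L⇒6/L^L^L⇒6/6^L^L⇒6/6^6^L⇒6/6^6^6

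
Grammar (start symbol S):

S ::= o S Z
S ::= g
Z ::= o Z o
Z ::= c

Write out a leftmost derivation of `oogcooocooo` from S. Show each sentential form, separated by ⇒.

S ⇒ oSZ   [S ::= o S Z]
oSZ ⇒ ooSZZ   [S ::= o S Z]
ooSZZ ⇒ oogZZ   [S ::= g]
oogZZ ⇒ oogcZ   [Z ::= c]
oogcZ ⇒ oogcoZo   [Z ::= o Z o]
oogcoZo ⇒ oogcooZoo   [Z ::= o Z o]
oogcooZoo ⇒ oogcoooZooo   [Z ::= o Z o]
oogcoooZooo ⇒ oogcooocooo   [Z ::= c]

S⇒oSZ⇒ooSZZ⇒oogZZ⇒oogcZ⇒oogcoZo⇒oogcooZoo⇒oogcoooZooo⇒oogcooocooo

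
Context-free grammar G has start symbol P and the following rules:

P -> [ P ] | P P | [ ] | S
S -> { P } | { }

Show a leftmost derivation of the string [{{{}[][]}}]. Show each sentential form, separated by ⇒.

P ⇒ [P] ⇒ [S] ⇒ [{P}] ⇒ [{S}] ⇒ [{{P}}] ⇒ [{{PP}}] ⇒ [{{PPP}}] ⇒ [{{SPP}}] ⇒ [{{{}PP}}] ⇒ [{{{}[]P}}] ⇒ [{{{}[][]}}]

P ⇒ [P]   [P -> [ P ]]
[P] ⇒ [S]   [P -> S]
[S] ⇒ [{P}]   [S -> { P }]
[{P}] ⇒ [{S}]   [P -> S]
[{S}] ⇒ [{{P}}]   [S -> { P }]
[{{P}}] ⇒ [{{PP}}]   [P -> P P]
[{{PP}}] ⇒ [{{PPP}}]   [P -> P P]
[{{PPP}}] ⇒ [{{SPP}}]   [P -> S]
[{{SPP}}] ⇒ [{{{}PP}}]   [S -> { }]
[{{{}PP}}] ⇒ [{{{}[]P}}]   [P -> [ ]]
[{{{}[]P}}] ⇒ [{{{}[][]}}]   [P -> [ ]]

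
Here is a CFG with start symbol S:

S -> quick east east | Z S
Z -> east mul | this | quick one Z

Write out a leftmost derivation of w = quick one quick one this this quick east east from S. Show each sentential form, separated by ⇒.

S ⇒ Z S ⇒ quick one Z S ⇒ quick one quick one Z S ⇒ quick one quick one this S ⇒ quick one quick one this Z S ⇒ quick one quick one this this S ⇒ quick one quick one this this quick east east

S ⇒ Z S   [S -> Z S]
Z S ⇒ quick one Z S   [Z -> quick one Z]
quick one Z S ⇒ quick one quick one Z S   [Z -> quick one Z]
quick one quick one Z S ⇒ quick one quick one this S   [Z -> this]
quick one quick one this S ⇒ quick one quick one this Z S   [S -> Z S]
quick one quick one this Z S ⇒ quick one quick one this this S   [Z -> this]
quick one quick one this this S ⇒ quick one quick one this this quick east east   [S -> quick east east]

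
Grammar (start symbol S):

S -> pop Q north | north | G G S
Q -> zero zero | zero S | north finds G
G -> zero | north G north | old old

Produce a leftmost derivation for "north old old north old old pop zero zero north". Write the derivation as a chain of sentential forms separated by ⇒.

S ⇒ G G S   [S -> G G S]
G G S ⇒ north G north G S   [G -> north G north]
north G north G S ⇒ north old old north G S   [G -> old old]
north old old north G S ⇒ north old old north old old S   [G -> old old]
north old old north old old S ⇒ north old old north old old pop Q north   [S -> pop Q north]
north old old north old old pop Q north ⇒ north old old north old old pop zero zero north   [Q -> zero zero]

S ⇒ G G S ⇒ north G north G S ⇒ north old old north G S ⇒ north old old north old old S ⇒ north old old north old old pop Q north ⇒ north old old north old old pop zero zero north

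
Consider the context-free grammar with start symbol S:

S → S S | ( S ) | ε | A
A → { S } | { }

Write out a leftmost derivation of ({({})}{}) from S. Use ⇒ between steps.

S⇒SS⇒(S)S⇒(SS)S⇒(SSS)S⇒(ASS)S⇒({S}SS)S⇒({(S)}SS)S⇒({(A)}SS)S⇒({({S})}SS)S⇒({({})}SS)S⇒({({})}AS)S⇒({({})}{}S)S⇒({({})}{})S⇒({({})}{})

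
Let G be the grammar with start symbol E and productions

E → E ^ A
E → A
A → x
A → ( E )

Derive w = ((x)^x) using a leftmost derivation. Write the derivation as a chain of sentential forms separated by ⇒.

E ⇒ A   [E → A]
A ⇒ (E)   [A → ( E )]
(E) ⇒ (E^A)   [E → E ^ A]
(E^A) ⇒ (A^A)   [E → A]
(A^A) ⇒ ((E)^A)   [A → ( E )]
((E)^A) ⇒ ((A)^A)   [E → A]
((A)^A) ⇒ ((x)^A)   [A → x]
((x)^A) ⇒ ((x)^x)   [A → x]

E ⇒ A ⇒ (E) ⇒ (E^A) ⇒ (A^A) ⇒ ((E)^A) ⇒ ((A)^A) ⇒ ((x)^A) ⇒ ((x)^x)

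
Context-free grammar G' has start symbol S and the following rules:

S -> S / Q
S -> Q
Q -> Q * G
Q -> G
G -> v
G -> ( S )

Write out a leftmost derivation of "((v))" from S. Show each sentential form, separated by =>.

S => Q   [S -> Q]
Q => G   [Q -> G]
G => (S)   [G -> ( S )]
(S) => (Q)   [S -> Q]
(Q) => (G)   [Q -> G]
(G) => ((S))   [G -> ( S )]
((S)) => ((Q))   [S -> Q]
((Q)) => ((G))   [Q -> G]
((G)) => ((v))   [G -> v]

S => Q => G => (S) => (Q) => (G) => ((S)) => ((Q)) => ((G)) => ((v))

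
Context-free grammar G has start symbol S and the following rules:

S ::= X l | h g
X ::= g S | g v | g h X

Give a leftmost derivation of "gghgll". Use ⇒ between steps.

S⇒Xl⇒gSl⇒gXll⇒ggSll⇒gghgll

S ⇒ Xl   [S ::= X l]
Xl ⇒ gSl   [X ::= g S]
gSl ⇒ gXll   [S ::= X l]
gXll ⇒ ggSll   [X ::= g S]
ggSll ⇒ gghgll   [S ::= h g]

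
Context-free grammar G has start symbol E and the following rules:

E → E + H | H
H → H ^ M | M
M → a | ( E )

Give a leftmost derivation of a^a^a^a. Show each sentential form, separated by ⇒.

E ⇒ H   [E → H]
H ⇒ H^M   [H → H ^ M]
H^M ⇒ H^M^M   [H → H ^ M]
H^M^M ⇒ H^M^M^M   [H → H ^ M]
H^M^M^M ⇒ M^M^M^M   [H → M]
M^M^M^M ⇒ a^M^M^M   [M → a]
a^M^M^M ⇒ a^a^M^M   [M → a]
a^a^M^M ⇒ a^a^a^M   [M → a]
a^a^a^M ⇒ a^a^a^a   [M → a]

E ⇒ H ⇒ H^M ⇒ H^M^M ⇒ H^M^M^M ⇒ M^M^M^M ⇒ a^M^M^M ⇒ a^a^M^M ⇒ a^a^a^M ⇒ a^a^a^a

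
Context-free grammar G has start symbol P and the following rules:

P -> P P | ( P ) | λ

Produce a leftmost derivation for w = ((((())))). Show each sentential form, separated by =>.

P => PP => (P)P => (PP)P => ((P)P)P => (((P))P)P => ((((P)))P)P => (((((P))))P)P => ((((())))P)P => ((((()))))P => ((((()))))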